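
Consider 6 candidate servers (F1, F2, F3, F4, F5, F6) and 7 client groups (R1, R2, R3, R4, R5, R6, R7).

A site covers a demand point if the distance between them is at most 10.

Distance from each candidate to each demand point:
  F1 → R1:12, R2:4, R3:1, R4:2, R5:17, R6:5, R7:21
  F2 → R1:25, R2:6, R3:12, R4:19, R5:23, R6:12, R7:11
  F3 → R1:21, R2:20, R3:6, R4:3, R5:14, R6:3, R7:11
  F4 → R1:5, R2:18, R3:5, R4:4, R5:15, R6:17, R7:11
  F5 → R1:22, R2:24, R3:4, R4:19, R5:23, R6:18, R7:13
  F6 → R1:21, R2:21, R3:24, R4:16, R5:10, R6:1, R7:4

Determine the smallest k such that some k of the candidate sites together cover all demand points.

Coverage sets (demand points within 10 of each site):
  F1: {R2, R3, R4, R6}
  F2: {R2}
  F3: {R3, R4, R6}
  F4: {R1, R3, R4}
  F5: {R3}
  F6: {R5, R6, R7}
No 2 sites suffice: every size-2 union leaves at least one demand point uncovered.
But {F1, F4, F6} covers everything, so the minimum is 3.

3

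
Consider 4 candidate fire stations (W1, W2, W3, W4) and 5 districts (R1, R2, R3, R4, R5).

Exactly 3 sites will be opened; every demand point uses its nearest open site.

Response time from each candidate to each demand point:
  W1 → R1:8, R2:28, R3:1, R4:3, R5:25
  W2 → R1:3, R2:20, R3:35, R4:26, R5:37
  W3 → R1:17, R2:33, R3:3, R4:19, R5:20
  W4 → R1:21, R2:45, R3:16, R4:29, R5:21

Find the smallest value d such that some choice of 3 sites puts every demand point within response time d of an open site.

20

Open {W1, W2, W3}.
  Farthest demand point is R2 at response time 20 (to W2); all others are ≤ 20.
With {W2, W3, W4} the worst case is 20.
With {W1, W2, W4} the worst case is 21.
No size-3 selection achieves below 20.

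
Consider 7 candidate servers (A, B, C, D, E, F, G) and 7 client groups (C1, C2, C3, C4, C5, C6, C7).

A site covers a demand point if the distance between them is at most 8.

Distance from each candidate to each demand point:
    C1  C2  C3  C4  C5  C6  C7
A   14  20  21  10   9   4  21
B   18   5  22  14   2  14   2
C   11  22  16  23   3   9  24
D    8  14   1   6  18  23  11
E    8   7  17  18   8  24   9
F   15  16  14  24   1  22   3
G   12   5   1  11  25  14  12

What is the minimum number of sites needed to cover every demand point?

Coverage sets (demand points within 8 of each site):
  A: {C6}
  B: {C2, C5, C7}
  C: {C5}
  D: {C1, C3, C4}
  E: {C1, C2, C5}
  F: {C5, C7}
  G: {C2, C3}
No 2 sites suffice: every size-2 union leaves at least one demand point uncovered.
But {A, B, D} covers everything, so the minimum is 3.

3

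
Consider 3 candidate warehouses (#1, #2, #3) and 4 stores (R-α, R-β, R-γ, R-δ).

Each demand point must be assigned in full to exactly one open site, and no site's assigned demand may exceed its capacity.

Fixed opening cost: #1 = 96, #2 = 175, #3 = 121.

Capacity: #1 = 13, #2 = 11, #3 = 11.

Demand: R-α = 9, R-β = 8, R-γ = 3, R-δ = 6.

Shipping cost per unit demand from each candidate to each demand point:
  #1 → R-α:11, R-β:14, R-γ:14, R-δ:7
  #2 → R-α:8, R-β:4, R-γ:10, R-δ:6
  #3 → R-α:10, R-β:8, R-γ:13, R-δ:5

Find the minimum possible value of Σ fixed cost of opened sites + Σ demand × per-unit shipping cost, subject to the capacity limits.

Open {#1, #2, #3}; cheapest assignment that respects the capacities:
  #1 (cap 13, load 9): R-α — cost 9×11 = 99
  #2 (cap 11, load 11): R-β, R-γ — cost 8×4 + 3×10 = 62
  #3 (cap 11, load 6): R-δ — cost 6×5 = 30
  Shipping 191, fixed 392 → total 583.
  Any other capacity-feasible assignment to {#1, #2, #3} ships for at least 191.
Total demand is 26 and no other set of sites has combined capacity ≥ 26, so {#1, #2, #3} is the only feasible choice of open sites. Minimum: 583.

583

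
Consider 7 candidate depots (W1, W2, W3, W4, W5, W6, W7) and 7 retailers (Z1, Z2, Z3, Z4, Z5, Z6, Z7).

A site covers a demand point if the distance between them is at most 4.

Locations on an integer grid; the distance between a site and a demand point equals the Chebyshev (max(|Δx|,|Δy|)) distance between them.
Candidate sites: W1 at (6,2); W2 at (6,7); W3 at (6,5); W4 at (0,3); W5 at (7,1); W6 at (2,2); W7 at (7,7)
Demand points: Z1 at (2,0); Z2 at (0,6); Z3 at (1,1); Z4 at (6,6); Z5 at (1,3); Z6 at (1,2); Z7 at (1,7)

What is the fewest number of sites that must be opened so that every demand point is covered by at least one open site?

Coverage sets (demand points within 4 of each site):
  W1: {Z1, Z4}
  W2: {Z4}
  W3: {Z4}
  W4: {Z1, Z2, Z3, Z5, Z6, Z7}
  W5: {}
  W6: {Z1, Z2, Z3, Z4, Z5, Z6}
  W7: {Z4}
No single site covers all 7 demand points.
But {W1, W4} covers everything, so the minimum is 2.

2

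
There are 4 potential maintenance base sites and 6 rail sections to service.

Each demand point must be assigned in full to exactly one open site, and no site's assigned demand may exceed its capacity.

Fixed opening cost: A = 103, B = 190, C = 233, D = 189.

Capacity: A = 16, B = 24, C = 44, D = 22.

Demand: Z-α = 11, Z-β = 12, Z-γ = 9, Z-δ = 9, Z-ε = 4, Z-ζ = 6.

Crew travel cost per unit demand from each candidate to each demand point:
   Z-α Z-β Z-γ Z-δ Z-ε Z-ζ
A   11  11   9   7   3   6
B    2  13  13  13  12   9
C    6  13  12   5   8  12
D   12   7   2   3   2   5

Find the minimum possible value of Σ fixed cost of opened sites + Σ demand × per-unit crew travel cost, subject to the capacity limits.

735

Open {A, B, D}; cheapest assignment that respects the capacities:
  A (cap 16, load 13): Z-δ, Z-ε — cost 9×7 + 4×3 = 75
  B (cap 24, load 17): Z-α, Z-ζ — cost 11×2 + 6×9 = 76
  D (cap 22, load 21): Z-β, Z-γ — cost 12×7 + 9×2 = 102
  Shipping 253, fixed 482 → total 735.
  Any other capacity-feasible assignment to {A, B, D} ships for at least 253.
Compare {C, D}: its best feasible assignment gives total 739.
Compare {A, C}: its best feasible assignment gives total 752.
Every other set of open sites that can feasibly serve all demand totals ≥ 739 even under its best assignment. Minimum: 735.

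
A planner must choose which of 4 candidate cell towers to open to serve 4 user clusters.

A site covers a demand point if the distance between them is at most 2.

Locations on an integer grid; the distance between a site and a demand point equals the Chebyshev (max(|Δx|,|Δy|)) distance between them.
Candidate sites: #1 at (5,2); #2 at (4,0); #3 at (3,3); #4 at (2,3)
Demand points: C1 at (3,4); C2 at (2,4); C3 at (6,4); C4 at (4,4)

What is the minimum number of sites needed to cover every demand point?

Coverage sets (demand points within 2 of each site):
  #1: {C1, C3, C4}
  #2: {}
  #3: {C1, C2, C4}
  #4: {C1, C2, C4}
No single site covers all 4 demand points.
But {#1, #3} covers everything, so the minimum is 2.

2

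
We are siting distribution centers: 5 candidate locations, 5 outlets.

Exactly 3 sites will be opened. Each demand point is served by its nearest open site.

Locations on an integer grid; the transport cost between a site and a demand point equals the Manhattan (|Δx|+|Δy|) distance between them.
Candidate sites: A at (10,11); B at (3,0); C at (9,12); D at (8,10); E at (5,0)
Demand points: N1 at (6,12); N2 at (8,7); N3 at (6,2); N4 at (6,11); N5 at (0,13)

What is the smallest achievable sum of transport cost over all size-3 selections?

Open {C, D, E}.
  N1→C 3, N2→D 3, N3→E 3, N4→D 3, N5→C 10  ⇒ total 22.
Compare {A, D, E}: total 24.
Compare {B, C, D}: total 24.
No size-3 selection does better; minimum is 22.

22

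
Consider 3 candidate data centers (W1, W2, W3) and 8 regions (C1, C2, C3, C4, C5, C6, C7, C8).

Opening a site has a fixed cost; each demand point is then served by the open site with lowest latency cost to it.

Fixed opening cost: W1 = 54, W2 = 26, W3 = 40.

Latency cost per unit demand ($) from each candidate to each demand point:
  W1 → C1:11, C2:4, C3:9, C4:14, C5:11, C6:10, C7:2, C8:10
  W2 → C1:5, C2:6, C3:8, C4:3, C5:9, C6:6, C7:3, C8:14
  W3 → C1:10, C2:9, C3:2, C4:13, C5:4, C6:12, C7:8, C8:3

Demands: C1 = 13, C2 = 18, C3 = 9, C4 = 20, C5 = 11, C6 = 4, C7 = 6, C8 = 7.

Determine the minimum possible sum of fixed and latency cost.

Open {W2, W3}: assign each demand point to its cheapest open site.
  C1→W2 13×5=65, C2→W2 18×6=108, C3→W3 9×2=18, C4→W2 20×3=60, C5→W3 11×4=44, C6→W2 4×6=24, C7→W2 6×3=18, C8→W3 7×3=21
  latency cost 358, fixed 66 → total 424.
Compare {W1, W2, W3}: latency cost 316 + fixed 120 = 436.
Compare {W1, W2}: latency cost 474 + fixed 80 = 554.
Compare {W2}: latency cost 544 + fixed 26 = 570.
All other subsets cost ≥ 436. Minimum total cost: 424.

424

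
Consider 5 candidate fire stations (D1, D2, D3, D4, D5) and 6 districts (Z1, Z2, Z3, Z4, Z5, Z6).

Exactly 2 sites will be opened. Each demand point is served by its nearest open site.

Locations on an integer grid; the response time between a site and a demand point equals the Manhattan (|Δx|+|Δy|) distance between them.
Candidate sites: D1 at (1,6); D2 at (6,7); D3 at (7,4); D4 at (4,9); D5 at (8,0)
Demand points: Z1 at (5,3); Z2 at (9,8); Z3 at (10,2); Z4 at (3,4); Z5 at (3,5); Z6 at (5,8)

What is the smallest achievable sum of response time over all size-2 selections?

23

Open {D2, D3}.
  Z1→D3 3, Z2→D2 4, Z3→D3 5, Z4→D3 4, Z5→D2 5, Z6→D2 2  ⇒ total 23.
Compare {D3, D4}: total 25.
Compare {D2, D5}: total 26.
No size-2 selection does better; minimum is 23.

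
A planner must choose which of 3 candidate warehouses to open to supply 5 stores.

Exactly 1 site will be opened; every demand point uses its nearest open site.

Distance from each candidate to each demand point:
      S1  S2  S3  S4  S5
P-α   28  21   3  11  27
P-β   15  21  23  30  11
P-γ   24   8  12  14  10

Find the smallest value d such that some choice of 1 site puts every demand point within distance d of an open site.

24

Open {P-γ}.
  Farthest demand point is S1 at distance 24 (to P-γ); all others are ≤ 24.
With {P-α} the worst case is 28.
With {P-β} the worst case is 30.
No size-1 selection achieves below 24.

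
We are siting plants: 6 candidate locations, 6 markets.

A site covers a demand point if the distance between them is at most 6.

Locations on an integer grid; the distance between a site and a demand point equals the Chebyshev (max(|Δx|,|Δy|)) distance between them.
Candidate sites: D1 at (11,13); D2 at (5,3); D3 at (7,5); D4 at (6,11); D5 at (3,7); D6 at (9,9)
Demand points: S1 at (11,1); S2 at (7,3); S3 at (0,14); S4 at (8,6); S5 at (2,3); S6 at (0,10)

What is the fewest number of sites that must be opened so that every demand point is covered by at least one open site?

Coverage sets (demand points within 6 of each site):
  D1: {}
  D2: {S1, S2, S4, S5}
  D3: {S1, S2, S4, S5}
  D4: {S3, S4, S6}
  D5: {S2, S4, S5, S6}
  D6: {S2, S4}
No single site covers all 6 demand points.
But {D2, D4} covers everything, so the minimum is 2.

2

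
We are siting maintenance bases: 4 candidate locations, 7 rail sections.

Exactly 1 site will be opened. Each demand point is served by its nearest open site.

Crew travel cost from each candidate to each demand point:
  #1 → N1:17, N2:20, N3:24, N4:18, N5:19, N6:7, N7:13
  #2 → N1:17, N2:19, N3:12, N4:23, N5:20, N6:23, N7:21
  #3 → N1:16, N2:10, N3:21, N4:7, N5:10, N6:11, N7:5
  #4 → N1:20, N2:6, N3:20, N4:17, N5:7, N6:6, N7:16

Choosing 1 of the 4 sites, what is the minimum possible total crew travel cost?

80

Open {#3}.
  N1→#3 16, N2→#3 10, N3→#3 21, N4→#3 7, N5→#3 10, N6→#3 11, N7→#3 5  ⇒ total 80.
Compare {#4}: total 92.
Compare {#1}: total 118.
No size-1 selection does better; minimum is 80.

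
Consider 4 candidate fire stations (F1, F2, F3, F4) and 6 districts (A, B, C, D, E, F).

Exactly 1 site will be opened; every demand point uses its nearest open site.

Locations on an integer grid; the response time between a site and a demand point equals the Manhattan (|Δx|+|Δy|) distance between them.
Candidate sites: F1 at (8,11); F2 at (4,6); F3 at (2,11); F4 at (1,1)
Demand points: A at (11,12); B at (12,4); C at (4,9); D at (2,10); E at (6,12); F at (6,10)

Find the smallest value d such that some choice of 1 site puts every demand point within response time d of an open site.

Open {F1}.
  Farthest demand point is B at response time 11 (to F1); all others are ≤ 11.
With {F2} the worst case is 13.
With {F3} the worst case is 17.
No size-1 selection achieves below 11.

11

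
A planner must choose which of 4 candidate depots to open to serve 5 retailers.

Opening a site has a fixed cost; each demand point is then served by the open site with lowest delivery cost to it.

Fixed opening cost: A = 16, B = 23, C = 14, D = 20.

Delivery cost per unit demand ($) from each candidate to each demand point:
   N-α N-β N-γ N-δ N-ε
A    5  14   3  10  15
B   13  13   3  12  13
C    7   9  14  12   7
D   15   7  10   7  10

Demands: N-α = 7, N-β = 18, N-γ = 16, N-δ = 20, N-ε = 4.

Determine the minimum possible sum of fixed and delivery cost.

Open {A, D}: assign each demand point to its cheapest open site.
  N-α→A 7×5=35, N-β→D 18×7=126, N-γ→A 16×3=48, N-δ→D 20×7=140, N-ε→D 4×10=40
  delivery cost 389, fixed 36 → total 425.
Compare {A, C, D}: delivery cost 377 + fixed 50 = 427.
Compare {A, B, D}: delivery cost 389 + fixed 59 = 448.
Compare {B, C, D}: delivery cost 391 + fixed 57 = 448.
All other subsets cost ≥ 427. Minimum total cost: 425.

425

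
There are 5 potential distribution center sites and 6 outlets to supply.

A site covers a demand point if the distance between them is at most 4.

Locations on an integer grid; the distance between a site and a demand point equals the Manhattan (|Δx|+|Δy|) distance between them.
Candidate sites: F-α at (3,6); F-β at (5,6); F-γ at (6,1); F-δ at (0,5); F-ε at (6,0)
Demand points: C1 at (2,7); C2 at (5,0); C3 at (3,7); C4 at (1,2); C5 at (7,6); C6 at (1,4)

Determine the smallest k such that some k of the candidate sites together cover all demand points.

Coverage sets (demand points within 4 of each site):
  F-α: {C1, C3, C5, C6}
  F-β: {C1, C3, C5}
  F-γ: {C2}
  F-δ: {C1, C4, C6}
  F-ε: {C2}
No 2 sites suffice: every size-2 union leaves at least one demand point uncovered.
But {F-α, F-γ, F-δ} covers everything, so the minimum is 3.

3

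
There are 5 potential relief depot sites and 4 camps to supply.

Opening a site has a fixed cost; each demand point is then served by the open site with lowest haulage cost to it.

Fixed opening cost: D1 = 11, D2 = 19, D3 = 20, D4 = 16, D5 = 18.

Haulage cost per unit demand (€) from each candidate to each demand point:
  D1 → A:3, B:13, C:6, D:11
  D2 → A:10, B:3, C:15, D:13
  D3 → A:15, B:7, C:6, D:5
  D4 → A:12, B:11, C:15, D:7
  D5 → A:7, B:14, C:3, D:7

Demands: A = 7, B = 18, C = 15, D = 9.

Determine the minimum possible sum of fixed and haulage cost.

Open {D1, D2, D5}: assign each demand point to its cheapest open site.
  A→D1 7×3=21, B→D2 18×3=54, C→D5 15×3=45, D→D5 9×7=63
  haulage cost 183, fixed 48 → total 231.
Compare {D1, D2, D3, D5}: haulage cost 165 + fixed 68 = 233.
Compare {D1, D2, D4, D5}: haulage cost 183 + fixed 64 = 247.
Compare {D2, D5}: haulage cost 211 + fixed 37 = 248.
All other subsets cost ≥ 233. Minimum total cost: 231.

231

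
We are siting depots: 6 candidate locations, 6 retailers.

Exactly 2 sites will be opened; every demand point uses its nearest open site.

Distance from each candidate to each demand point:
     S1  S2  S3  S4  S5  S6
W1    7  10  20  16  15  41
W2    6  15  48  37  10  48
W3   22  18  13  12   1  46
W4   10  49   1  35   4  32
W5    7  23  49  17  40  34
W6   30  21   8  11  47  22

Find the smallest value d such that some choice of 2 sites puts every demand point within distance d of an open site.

Open {W1, W6}.
  Farthest demand point is S6 at distance 22 (to W6); all others are ≤ 22.
With {W2, W6} the worst case is 22.
With {W3, W6} the worst case is 22.
No size-2 selection achieves below 22.

22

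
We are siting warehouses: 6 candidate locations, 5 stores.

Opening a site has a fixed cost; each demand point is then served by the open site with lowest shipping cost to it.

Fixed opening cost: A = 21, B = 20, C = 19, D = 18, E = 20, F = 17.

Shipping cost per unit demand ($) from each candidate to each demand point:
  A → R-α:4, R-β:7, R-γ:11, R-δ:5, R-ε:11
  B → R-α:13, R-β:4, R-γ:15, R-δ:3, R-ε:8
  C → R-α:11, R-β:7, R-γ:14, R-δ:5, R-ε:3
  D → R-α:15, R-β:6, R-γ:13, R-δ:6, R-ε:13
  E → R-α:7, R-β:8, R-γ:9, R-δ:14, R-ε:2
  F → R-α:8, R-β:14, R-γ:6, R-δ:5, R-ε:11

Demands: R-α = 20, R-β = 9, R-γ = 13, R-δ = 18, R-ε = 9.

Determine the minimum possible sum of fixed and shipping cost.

Open {A, B, E, F}: assign each demand point to its cheapest open site.
  R-α→A 20×4=80, R-β→B 9×4=36, R-γ→F 13×6=78, R-δ→B 18×3=54, R-ε→E 9×2=18
  shipping cost 266, fixed 78 → total 344.
Compare {A, B, C, F}: shipping cost 275 + fixed 77 = 352.
Compare {A, B, D, E, F}: shipping cost 266 + fixed 96 = 362.
Compare {A, B, C, E, F}: shipping cost 266 + fixed 97 = 363.
All other subsets cost ≥ 352. Minimum total cost: 344.

344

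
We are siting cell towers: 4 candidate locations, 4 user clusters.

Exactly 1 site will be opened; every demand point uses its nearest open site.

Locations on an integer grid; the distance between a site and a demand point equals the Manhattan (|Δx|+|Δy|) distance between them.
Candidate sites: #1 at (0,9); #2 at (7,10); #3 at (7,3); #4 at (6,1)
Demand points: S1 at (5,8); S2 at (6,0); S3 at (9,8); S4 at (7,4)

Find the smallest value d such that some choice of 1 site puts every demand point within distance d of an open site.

Open {#3}.
  Farthest demand point is S1 at distance 7 (to #3); all others are ≤ 7.
With {#4} the worst case is 10.
With {#2} the worst case is 11.
No size-1 selection achieves below 7.

7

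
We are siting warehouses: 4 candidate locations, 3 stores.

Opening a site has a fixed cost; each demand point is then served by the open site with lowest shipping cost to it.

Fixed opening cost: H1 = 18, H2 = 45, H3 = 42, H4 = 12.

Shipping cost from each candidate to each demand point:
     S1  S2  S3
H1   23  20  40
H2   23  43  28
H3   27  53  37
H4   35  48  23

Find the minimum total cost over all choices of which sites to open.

Open {H1, H4}: assign each demand point to its cheapest open site.
  S1→H1 23, S2→H1 20, S3→H4 23
  shipping cost 66, fixed 30 → total 96.
Compare {H1}: shipping cost 83 + fixed 18 = 101.
Compare {H4}: shipping cost 106 + fixed 12 = 118.
Compare {H1, H2}: shipping cost 71 + fixed 63 = 134.
All other subsets cost ≥ 101. Minimum total cost: 96.

96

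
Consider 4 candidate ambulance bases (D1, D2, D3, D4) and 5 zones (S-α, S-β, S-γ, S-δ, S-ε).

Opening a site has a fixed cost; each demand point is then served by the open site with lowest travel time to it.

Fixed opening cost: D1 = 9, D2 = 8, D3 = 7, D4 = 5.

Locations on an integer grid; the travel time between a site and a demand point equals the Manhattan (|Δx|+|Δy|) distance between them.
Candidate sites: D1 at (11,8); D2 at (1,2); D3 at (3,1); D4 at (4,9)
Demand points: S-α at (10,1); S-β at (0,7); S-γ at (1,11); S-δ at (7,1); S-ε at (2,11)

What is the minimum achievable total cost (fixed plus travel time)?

38

Open {D3, D4}: assign each demand point to its cheapest open site.
  S-α→D3 7, S-β→D4 6, S-γ→D4 5, S-δ→D3 4, S-ε→D4 4
  travel time 26, fixed 12 → total 38.
Compare {D4}: travel time 40 + fixed 5 = 45.
Compare {D2, D4}: travel time 32 + fixed 13 = 45.
Compare {D2, D3, D4}: travel time 26 + fixed 20 = 46.
All other subsets cost ≥ 45. Minimum total cost: 38.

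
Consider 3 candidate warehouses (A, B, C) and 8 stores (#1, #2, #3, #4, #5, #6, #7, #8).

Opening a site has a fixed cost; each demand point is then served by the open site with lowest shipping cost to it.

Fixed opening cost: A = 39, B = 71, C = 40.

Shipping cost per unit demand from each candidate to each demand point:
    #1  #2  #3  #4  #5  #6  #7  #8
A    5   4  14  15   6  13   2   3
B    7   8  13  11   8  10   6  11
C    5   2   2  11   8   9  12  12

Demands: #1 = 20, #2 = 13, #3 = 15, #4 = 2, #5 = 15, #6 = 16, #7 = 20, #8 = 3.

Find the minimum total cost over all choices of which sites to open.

540

Open {A, C}: assign each demand point to its cheapest open site.
  #1→A 20×5=100, #2→C 13×2=26, #3→C 15×2=30, #4→C 2×11=22, #5→A 15×6=90, #6→C 16×9=144, #7→A 20×2=40, #8→A 3×3=9
  shipping cost 461, fixed 79 → total 540.
Compare {A, B, C}: shipping cost 461 + fixed 150 = 611.
Compare {B, C}: shipping cost 595 + fixed 111 = 706.
Compare {C}: shipping cost 718 + fixed 40 = 758.
All other subsets cost ≥ 611. Minimum total cost: 540.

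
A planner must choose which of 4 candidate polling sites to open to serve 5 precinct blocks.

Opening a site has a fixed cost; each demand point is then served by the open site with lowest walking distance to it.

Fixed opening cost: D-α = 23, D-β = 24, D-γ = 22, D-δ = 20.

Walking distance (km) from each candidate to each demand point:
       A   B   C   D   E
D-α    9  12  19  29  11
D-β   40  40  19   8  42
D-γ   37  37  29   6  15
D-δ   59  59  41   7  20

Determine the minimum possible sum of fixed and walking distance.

Open {D-α, D-δ}: assign each demand point to its cheapest open site.
  A→D-α 9, B→D-α 12, C→D-α 19, D→D-δ 7, E→D-α 11
  walking distance 58, fixed 43 → total 101.
Compare {D-α, D-γ}: walking distance 57 + fixed 45 = 102.
Compare {D-α}: walking distance 80 + fixed 23 = 103.
Compare {D-α, D-β}: walking distance 59 + fixed 47 = 106.
All other subsets cost ≥ 102. Minimum total cost: 101.

101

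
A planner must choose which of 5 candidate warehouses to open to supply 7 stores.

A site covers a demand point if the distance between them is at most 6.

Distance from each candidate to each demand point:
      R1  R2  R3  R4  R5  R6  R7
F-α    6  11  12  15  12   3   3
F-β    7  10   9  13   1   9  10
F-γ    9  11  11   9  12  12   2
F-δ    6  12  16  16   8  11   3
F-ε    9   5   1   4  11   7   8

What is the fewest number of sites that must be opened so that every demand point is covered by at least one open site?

Coverage sets (demand points within 6 of each site):
  F-α: {R1, R6, R7}
  F-β: {R5}
  F-γ: {R7}
  F-δ: {R1, R7}
  F-ε: {R2, R3, R4}
No 2 sites suffice: every size-2 union leaves at least one demand point uncovered.
But {F-α, F-β, F-ε} covers everything, so the minimum is 3.

3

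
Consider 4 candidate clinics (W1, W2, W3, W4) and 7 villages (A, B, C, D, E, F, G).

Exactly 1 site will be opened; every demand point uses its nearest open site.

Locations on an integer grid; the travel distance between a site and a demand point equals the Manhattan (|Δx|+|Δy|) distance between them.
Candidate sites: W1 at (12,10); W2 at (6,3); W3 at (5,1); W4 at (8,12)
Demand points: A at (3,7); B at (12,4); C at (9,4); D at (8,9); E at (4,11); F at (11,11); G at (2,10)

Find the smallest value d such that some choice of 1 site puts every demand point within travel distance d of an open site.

Open {W1}.
  Farthest demand point is A at travel distance 12 (to W1); all others are ≤ 12.
With {W4} the worst case is 12.
With {W2} the worst case is 13.
No size-1 selection achieves below 12.

12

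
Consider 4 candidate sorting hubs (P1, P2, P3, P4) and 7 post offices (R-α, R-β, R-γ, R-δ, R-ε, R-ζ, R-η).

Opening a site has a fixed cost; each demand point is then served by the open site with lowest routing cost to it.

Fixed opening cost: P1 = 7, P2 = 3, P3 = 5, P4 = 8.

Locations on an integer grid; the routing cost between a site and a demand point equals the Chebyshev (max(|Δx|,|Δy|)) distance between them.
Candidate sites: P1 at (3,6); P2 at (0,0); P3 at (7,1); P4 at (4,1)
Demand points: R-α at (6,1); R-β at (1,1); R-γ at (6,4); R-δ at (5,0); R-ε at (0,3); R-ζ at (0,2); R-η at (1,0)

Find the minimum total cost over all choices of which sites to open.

Open {P2, P3}: assign each demand point to its cheapest open site.
  R-α→P3 1, R-β→P2 1, R-γ→P3 3, R-δ→P3 2, R-ε→P2 3, R-ζ→P2 2, R-η→P2 1
  routing cost 13, fixed 8 → total 21.
Compare {P2, P4}: routing cost 13 + fixed 11 = 24.
Compare {P2}: routing cost 24 + fixed 3 = 27.
Compare {P4}: routing cost 20 + fixed 8 = 28.
All other subsets cost ≥ 24. Minimum total cost: 21.

21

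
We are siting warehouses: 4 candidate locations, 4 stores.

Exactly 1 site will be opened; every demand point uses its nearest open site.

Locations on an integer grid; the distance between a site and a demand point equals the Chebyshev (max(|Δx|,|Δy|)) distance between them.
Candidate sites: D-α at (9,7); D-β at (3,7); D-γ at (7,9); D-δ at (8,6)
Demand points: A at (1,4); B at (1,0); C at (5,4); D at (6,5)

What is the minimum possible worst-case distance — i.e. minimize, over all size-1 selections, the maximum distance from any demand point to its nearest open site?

7

Open {D-β}.
  Farthest demand point is B at distance 7 (to D-β); all others are ≤ 7.
With {D-δ} the worst case is 7.
With {D-α} the worst case is 8.
No size-1 selection achieves below 7.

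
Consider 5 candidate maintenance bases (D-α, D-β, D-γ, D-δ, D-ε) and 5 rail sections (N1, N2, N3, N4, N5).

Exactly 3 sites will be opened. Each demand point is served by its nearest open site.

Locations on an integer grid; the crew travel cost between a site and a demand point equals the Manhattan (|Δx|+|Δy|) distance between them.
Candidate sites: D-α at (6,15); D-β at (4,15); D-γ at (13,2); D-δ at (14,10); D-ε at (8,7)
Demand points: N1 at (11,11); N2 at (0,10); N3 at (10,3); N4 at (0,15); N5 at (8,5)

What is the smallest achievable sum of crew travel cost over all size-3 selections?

25

Open {D-β, D-δ, D-ε}.
  N1→D-δ 4, N2→D-β 9, N3→D-ε 6, N4→D-β 4, N5→D-ε 2  ⇒ total 25.
Compare {D-β, D-γ, D-ε}: total 26.
Compare {D-α, D-β, D-ε}: total 28.
No size-3 selection does better; minimum is 25.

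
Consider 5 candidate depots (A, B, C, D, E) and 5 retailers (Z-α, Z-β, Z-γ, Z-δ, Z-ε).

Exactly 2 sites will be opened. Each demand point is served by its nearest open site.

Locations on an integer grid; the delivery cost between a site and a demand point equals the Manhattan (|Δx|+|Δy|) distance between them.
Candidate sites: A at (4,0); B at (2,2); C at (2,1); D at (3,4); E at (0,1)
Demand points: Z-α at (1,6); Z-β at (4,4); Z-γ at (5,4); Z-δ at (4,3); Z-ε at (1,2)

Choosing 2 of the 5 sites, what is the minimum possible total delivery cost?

Open {B, D}.
  Z-α→D 4, Z-β→D 1, Z-γ→D 2, Z-δ→D 2, Z-ε→B 1  ⇒ total 10.
Compare {C, D}: total 11.
Compare {D, E}: total 11.
No size-2 selection does better; minimum is 10.

10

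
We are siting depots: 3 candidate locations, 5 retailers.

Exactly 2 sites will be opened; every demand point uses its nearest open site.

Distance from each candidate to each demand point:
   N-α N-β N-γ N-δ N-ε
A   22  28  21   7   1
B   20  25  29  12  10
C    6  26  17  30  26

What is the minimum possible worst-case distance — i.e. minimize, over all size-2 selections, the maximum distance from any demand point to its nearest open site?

Open {A, B}.
  Farthest demand point is N-β at distance 25 (to B); all others are ≤ 25.
With {B, C} the worst case is 25.
With {A, C} the worst case is 26.
No size-2 selection achieves below 25.

25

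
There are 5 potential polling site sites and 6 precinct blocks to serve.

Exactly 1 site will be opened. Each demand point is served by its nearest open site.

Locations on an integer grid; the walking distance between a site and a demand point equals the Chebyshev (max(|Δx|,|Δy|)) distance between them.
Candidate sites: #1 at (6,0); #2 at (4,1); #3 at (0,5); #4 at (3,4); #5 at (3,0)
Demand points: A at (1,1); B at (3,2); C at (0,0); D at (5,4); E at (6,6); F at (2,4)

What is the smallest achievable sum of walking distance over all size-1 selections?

15

Open {#4}.
  A→#4 3, B→#4 2, C→#4 4, D→#4 2, E→#4 3, F→#4 1  ⇒ total 15.
Compare {#2}: total 19.
Compare {#5}: total 21.
No size-1 selection does better; minimum is 15.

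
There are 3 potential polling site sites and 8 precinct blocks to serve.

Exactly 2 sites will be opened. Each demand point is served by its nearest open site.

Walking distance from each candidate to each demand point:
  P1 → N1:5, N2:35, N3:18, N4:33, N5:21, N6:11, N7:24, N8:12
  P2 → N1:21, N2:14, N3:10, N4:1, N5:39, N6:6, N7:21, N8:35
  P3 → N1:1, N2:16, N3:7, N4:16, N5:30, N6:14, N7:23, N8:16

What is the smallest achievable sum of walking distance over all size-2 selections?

90

Open {P1, P2}.
  N1→P1 5, N2→P2 14, N3→P2 10, N4→P2 1, N5→P1 21, N6→P2 6, N7→P2 21, N8→P1 12  ⇒ total 90.
Compare {P2, P3}: total 96.
Compare {P1, P3}: total 107.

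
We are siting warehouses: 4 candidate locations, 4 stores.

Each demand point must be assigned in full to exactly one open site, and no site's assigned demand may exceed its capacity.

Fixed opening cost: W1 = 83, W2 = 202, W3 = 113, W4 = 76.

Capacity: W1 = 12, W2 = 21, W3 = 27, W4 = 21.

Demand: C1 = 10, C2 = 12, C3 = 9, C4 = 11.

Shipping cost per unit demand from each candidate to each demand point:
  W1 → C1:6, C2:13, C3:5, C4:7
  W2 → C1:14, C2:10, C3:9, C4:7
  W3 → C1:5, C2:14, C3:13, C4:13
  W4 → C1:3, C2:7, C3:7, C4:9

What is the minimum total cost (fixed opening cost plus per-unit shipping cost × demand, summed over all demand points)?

529

Open {W3, W4}; cheapest assignment that respects the capacities:
  W3 (cap 27, load 21): C1, C4 — cost 10×5 + 11×13 = 193
  W4 (cap 21, load 21): C2, C3 — cost 12×7 + 9×7 = 147
  Shipping 340, fixed 189 → total 529.
  Any other capacity-feasible assignment to {W3, W4} ships for at least 340.
Compare {W1, W3, W4}: its best feasible assignment gives total 546.
Compare {W2, W4}: its best feasible assignment gives total 608.
Every other set of open sites that can feasibly serve all demand totals ≥ 546 even under its best assignment. Minimum: 529.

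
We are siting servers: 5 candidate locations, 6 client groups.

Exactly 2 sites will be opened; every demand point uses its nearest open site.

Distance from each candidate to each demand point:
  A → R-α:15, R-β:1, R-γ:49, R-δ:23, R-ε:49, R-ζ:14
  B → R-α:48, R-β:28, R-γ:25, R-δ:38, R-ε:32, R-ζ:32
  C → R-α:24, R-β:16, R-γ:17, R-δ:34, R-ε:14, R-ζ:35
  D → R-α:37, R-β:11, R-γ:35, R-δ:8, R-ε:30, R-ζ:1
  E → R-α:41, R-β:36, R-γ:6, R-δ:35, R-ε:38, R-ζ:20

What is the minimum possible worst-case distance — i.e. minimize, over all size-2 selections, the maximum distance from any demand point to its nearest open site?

23

Open {A, C}.
  Farthest demand point is R-δ at distance 23 (to A); all others are ≤ 23.
With {C, D} the worst case is 24.
With {A, B} the worst case is 32.
No size-2 selection achieves below 23.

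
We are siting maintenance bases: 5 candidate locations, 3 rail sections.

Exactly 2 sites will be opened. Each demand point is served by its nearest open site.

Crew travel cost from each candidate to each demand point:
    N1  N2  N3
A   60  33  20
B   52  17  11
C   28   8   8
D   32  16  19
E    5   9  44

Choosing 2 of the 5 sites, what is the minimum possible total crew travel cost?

21

Open {C, E}.
  N1→E 5, N2→C 8, N3→C 8  ⇒ total 21.
Compare {B, E}: total 25.
Compare {D, E}: total 33.
No size-2 selection does better; minimum is 21.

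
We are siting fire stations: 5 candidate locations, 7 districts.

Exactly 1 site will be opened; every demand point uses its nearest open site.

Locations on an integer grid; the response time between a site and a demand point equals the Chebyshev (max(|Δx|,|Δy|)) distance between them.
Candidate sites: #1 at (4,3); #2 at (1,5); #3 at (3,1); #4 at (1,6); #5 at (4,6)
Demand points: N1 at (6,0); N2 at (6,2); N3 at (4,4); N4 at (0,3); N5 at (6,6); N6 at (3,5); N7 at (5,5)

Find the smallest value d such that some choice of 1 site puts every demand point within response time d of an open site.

4

Open {#1}.
  Farthest demand point is N4 at response time 4 (to #1); all others are ≤ 4.
With {#2} the worst case is 5.
With {#3} the worst case is 5.
No size-1 selection achieves below 4.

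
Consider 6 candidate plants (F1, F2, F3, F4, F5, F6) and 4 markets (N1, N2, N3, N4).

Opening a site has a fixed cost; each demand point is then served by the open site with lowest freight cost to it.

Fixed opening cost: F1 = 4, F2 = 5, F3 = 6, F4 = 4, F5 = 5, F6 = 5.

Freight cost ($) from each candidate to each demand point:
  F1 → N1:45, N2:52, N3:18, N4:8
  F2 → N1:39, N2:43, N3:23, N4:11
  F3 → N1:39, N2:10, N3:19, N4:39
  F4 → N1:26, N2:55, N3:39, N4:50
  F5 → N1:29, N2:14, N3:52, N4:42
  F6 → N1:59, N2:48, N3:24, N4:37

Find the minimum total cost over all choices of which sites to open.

76

Open {F1, F3, F4}: assign each demand point to its cheapest open site.
  N1→F4 26, N2→F3 10, N3→F1 18, N4→F1 8
  freight cost 62, fixed 14 → total 76.
Compare {F1, F5}: freight cost 69 + fixed 9 = 78.
Compare {F1, F4, F5}: freight cost 66 + fixed 13 = 79.
Compare {F1, F3, F5}: freight cost 65 + fixed 15 = 80.
All other subsets cost ≥ 78. Minimum total cost: 76.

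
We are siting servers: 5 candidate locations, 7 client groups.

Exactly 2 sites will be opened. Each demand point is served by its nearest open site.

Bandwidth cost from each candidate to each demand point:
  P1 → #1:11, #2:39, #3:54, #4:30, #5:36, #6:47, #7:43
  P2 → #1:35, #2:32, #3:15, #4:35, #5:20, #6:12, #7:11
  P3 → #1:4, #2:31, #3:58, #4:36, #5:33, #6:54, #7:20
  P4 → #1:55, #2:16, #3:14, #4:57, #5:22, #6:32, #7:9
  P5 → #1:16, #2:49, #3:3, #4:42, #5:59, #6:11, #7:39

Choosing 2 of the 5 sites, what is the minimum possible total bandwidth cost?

119

Open {P4, P5}.
  #1→P5 16, #2→P4 16, #3→P5 3, #4→P5 42, #5→P4 22, #6→P5 11, #7→P4 9  ⇒ total 119.
Compare {P2, P3}: total 128.
Compare {P2, P5}: total 128.
No size-2 selection does better; minimum is 119.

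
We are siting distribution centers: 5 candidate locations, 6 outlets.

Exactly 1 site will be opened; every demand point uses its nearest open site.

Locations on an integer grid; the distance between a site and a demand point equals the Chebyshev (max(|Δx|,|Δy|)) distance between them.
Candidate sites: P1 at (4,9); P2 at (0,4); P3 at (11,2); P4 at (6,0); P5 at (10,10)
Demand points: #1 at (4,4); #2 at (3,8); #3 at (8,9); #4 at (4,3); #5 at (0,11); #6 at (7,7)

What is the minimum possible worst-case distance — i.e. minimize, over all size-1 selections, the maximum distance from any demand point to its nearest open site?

Open {P1}.
  Farthest demand point is #4 at distance 6 (to P1); all others are ≤ 6.
With {P2} the worst case is 8.
With {P5} the worst case is 10.
No size-1 selection achieves below 6.

6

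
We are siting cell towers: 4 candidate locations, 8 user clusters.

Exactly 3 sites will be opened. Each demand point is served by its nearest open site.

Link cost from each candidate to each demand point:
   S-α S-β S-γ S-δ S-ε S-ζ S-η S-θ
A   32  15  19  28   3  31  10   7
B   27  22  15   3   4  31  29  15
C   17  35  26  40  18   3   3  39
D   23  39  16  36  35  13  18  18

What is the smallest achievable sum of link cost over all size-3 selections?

66

Open {A, B, C}.
  S-α→C 17, S-β→A 15, S-γ→B 15, S-δ→B 3, S-ε→A 3, S-ζ→C 3, S-η→C 3, S-θ→A 7  ⇒ total 66.
Compare {B, C, D}: total 82.
Compare {A, B, D}: total 89.
No size-3 selection does better; minimum is 66.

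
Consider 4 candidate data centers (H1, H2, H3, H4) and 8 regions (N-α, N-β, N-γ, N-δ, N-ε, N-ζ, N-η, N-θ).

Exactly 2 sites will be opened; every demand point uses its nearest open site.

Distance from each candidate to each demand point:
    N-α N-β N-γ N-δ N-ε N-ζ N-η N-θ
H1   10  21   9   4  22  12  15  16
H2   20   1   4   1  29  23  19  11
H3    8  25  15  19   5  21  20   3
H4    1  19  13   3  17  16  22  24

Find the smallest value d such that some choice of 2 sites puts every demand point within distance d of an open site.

19

Open {H1, H4}.
  Farthest demand point is N-β at distance 19 (to H4); all others are ≤ 19.
With {H2, H4} the worst case is 19.
With {H3, H4} the worst case is 20.
No size-2 selection achieves below 19.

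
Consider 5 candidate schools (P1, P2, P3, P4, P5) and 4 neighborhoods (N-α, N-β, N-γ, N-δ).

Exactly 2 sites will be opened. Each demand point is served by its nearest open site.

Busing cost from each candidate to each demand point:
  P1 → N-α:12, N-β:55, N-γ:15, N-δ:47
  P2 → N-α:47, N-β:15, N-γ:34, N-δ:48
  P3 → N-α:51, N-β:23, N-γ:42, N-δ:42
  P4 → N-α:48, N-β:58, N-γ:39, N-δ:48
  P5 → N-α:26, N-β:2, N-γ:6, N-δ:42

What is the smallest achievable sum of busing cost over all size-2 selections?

62

Open {P1, P5}.
  N-α→P1 12, N-β→P5 2, N-γ→P5 6, N-δ→P5 42  ⇒ total 62.
Compare {P2, P5}: total 76.
Compare {P3, P5}: total 76.
No size-2 selection does better; minimum is 62.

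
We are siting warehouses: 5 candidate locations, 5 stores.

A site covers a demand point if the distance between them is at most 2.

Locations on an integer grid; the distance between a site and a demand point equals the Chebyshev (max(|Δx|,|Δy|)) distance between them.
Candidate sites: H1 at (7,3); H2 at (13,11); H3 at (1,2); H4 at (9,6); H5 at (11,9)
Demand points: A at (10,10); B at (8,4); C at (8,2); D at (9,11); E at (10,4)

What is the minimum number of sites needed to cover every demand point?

Coverage sets (demand points within 2 of each site):
  H1: {B, C}
  H2: {}
  H3: {}
  H4: {B, E}
  H5: {A, D}
No 2 sites suffice: every size-2 union leaves at least one demand point uncovered.
But {H1, H4, H5} covers everything, so the minimum is 3.

3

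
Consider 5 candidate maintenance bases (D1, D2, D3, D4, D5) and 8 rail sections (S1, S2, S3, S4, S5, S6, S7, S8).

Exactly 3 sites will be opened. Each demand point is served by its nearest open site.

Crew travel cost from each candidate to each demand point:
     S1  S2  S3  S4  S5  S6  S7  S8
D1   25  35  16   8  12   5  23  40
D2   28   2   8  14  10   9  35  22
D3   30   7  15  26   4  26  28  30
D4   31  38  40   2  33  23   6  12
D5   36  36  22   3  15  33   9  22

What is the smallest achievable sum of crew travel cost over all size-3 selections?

Open {D1, D2, D4}.
  S1→D1 25, S2→D2 2, S3→D2 8, S4→D4 2, S5→D2 10, S6→D1 5, S7→D4 6, S8→D4 12  ⇒ total 70.
Compare {D2, D3, D4}: total 71.
Compare {D1, D3, D4}: total 76.
No size-3 selection does better; minimum is 70.

70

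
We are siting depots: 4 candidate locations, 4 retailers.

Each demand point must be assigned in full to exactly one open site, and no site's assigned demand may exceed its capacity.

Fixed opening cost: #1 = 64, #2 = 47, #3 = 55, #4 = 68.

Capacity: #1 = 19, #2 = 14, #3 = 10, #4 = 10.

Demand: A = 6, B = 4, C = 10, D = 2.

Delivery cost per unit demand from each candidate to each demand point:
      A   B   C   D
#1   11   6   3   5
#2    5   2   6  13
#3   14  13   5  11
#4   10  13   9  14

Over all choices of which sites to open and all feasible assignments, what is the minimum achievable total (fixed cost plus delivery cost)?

Open {#1, #2}; cheapest assignment that respects the capacities:
  #1 (cap 19, load 12): C, D — cost 10×3 + 2×5 = 40
  #2 (cap 14, load 10): A, B — cost 6×5 + 4×2 = 38
  Shipping 78, fixed 111 → total 189.
  Any other capacity-feasible assignment to {#1, #2} ships for at least 78.
Compare {#2, #3}: its best feasible assignment gives total 216.
Compare {#1, #2, #3}: its best feasible assignment gives total 244.
Every other set of open sites that can feasibly serve all demand totals ≥ 216 even under its best assignment. Minimum: 189.

189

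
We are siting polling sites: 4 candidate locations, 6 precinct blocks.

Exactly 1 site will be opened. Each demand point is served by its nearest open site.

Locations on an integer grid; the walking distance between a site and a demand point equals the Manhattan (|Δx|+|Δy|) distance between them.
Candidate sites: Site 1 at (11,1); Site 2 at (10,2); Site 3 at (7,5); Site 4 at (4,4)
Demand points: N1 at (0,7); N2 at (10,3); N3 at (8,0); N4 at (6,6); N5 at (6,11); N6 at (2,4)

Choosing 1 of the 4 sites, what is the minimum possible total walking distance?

35

Open {Site 3}.
  N1→Site 3 9, N2→Site 3 5, N3→Site 3 6, N4→Site 3 2, N5→Site 3 7, N6→Site 3 6  ⇒ total 35.
Compare {Site 4}: total 37.
Compare {Site 2}: total 51.
No size-1 selection does better; minimum is 35.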